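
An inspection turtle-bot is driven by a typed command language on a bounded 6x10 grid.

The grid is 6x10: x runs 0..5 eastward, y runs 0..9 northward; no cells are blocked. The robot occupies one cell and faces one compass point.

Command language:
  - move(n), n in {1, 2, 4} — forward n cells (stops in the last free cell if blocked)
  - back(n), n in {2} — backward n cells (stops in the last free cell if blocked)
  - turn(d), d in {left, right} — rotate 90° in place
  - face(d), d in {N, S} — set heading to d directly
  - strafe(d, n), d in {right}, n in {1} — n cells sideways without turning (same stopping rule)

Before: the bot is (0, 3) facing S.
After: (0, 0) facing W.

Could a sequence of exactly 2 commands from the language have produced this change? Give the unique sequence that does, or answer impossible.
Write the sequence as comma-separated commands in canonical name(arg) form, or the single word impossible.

key: move(4) runs into the grid edge before its full distance
initial: (0, 3) facing S
1. move(4) → (0, 0) facing S
2. turn(right) → (0, 0) facing W
no rival 2-sequence matches.

move(4), turn(right)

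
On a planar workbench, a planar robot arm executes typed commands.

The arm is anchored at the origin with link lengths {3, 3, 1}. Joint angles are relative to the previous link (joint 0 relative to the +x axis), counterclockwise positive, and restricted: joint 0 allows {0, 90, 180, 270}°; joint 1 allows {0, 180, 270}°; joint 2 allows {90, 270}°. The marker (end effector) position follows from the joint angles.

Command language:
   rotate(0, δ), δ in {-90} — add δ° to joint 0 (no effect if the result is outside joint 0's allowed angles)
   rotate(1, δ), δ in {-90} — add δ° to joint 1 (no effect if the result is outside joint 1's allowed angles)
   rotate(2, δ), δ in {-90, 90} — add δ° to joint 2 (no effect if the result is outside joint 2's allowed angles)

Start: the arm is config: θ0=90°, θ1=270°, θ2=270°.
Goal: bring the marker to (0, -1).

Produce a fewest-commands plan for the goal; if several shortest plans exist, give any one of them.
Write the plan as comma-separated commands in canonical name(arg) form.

rotate(1, -90), rotate(0, -90), rotate(0, -90), rotate(0, -90)

begin: config: θ0=90°, θ1=270°, θ2=270°
step 1 (rotate(1, -90)): config: θ0=90°, θ1=180°, θ2=270°
step 2 (rotate(0, -90)): config: θ0=0°, θ1=180°, θ2=270°
step 3 (rotate(0, -90)): config: θ0=270°, θ1=180°, θ2=270°
step 4 (rotate(0, -90)): config: θ0=180°, θ1=180°, θ2=270°
no 3-step plan works, so 4 is optimal.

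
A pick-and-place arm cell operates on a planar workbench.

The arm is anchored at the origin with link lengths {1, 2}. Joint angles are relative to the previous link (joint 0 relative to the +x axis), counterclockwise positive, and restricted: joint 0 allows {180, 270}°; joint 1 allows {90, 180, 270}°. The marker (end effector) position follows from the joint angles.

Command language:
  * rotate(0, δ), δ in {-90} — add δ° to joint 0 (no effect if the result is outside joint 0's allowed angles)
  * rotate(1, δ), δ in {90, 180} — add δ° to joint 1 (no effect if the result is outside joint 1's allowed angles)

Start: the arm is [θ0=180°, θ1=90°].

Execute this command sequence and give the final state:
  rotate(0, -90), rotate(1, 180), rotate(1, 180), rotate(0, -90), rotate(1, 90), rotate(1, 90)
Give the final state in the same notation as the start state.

[θ0=180°, θ1=270°]

initial: [θ0=180°, θ1=90°]
1. rotate(0, -90) → [θ0=180°, θ1=90°]
2. rotate(1, 180) → [θ0=180°, θ1=270°]
3. rotate(1, 180) → [θ0=180°, θ1=90°]
4. rotate(0, -90) → [θ0=180°, θ1=90°]
5. rotate(1, 90) → [θ0=180°, θ1=180°]
6. rotate(1, 90) → [θ0=180°, θ1=270°]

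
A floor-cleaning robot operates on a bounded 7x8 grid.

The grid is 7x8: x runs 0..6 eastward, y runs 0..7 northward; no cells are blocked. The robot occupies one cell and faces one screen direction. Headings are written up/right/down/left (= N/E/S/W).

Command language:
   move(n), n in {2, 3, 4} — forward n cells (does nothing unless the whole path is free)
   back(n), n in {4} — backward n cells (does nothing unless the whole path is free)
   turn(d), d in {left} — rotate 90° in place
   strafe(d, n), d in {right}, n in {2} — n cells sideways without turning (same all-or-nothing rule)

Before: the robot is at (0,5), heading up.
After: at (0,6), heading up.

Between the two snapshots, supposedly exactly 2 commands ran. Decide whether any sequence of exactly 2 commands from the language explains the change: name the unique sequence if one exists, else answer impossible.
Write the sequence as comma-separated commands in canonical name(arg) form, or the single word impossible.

every 2-command combo misses the target.

impossible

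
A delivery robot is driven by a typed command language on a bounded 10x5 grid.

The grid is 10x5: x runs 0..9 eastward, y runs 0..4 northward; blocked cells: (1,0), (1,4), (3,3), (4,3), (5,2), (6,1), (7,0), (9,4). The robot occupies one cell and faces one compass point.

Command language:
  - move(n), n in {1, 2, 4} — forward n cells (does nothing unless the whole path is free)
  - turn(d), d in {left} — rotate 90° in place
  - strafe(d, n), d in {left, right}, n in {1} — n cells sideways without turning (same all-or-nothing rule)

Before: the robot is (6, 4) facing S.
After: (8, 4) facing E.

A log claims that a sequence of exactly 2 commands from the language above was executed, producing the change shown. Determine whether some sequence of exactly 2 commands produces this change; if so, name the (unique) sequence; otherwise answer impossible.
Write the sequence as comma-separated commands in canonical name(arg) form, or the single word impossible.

key: running move(2) before turn(left) would end elsewhere — order is forced
start: (6, 4) facing S
[1] after turn(left): (6, 4) facing E
[2] after move(2): (8, 4) facing E
no rival 2-sequence matches.

turn(left), move(2)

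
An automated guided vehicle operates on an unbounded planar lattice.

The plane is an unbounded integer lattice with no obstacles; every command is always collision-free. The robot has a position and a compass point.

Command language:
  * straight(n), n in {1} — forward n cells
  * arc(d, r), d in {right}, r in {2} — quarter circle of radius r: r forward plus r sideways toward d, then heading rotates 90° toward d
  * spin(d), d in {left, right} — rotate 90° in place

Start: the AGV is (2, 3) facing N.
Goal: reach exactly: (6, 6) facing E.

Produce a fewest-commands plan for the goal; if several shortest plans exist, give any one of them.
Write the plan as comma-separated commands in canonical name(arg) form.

straight(1), arc(right, 2), straight(1), straight(1)

initial: (2, 3) facing N
step 1 (straight(1)): (2, 4) facing N
step 2 (arc(right, 2)): (4, 6) facing E
step 3 (straight(1)): (5, 6) facing E
step 4 (straight(1)): (6, 6) facing E
nothing shorter than 4 reaches the goal.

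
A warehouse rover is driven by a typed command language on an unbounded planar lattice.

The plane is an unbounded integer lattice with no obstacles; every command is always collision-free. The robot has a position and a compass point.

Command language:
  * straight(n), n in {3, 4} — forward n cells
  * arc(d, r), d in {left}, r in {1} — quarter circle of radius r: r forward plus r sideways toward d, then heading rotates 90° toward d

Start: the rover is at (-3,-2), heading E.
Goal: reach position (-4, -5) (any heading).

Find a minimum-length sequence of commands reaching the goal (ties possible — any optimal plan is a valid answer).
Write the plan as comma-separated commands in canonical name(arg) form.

arc(left, 1), arc(left, 1), arc(left, 1), straight(4)

initial: at (-3,-2), heading E
1. arc(left, 1) → at (-2,-1), heading N
2. arc(left, 1) → at (-3,0), heading W
3. arc(left, 1) → at (-4,-1), heading S
4. straight(4) → at (-4,-5), heading S
minimal: 4 command(s), checked below 4.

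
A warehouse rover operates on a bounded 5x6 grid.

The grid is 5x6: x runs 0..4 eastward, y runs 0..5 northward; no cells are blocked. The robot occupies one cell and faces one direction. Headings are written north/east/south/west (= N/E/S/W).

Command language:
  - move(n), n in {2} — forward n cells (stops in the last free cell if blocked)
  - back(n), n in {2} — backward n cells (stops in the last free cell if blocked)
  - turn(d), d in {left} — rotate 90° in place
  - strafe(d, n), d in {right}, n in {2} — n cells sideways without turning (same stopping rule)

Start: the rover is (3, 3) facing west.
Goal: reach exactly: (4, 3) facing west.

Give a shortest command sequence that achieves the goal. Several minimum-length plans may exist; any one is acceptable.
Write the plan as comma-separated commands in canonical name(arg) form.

back(2)

start: (3, 3) facing west
1. back(2) → (4, 3) facing west
shorter routes all fall short; 1 is best.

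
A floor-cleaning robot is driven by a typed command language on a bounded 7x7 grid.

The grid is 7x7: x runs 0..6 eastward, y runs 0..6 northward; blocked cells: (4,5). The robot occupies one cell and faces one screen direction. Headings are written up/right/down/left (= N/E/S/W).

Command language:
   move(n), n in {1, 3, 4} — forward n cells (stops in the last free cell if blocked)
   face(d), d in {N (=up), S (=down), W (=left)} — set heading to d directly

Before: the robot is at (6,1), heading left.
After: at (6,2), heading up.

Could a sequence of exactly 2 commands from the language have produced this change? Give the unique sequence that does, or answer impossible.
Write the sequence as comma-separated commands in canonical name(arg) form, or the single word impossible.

key: cell and facing (now N) both changed — the 2 commands mix motion and turning
initial: at (6,1), heading left
[1] after face(N): at (6,1), heading up
[2] after move(1): at (6,2), heading up
no other 2-command option fits: unique.

face(N), move(1)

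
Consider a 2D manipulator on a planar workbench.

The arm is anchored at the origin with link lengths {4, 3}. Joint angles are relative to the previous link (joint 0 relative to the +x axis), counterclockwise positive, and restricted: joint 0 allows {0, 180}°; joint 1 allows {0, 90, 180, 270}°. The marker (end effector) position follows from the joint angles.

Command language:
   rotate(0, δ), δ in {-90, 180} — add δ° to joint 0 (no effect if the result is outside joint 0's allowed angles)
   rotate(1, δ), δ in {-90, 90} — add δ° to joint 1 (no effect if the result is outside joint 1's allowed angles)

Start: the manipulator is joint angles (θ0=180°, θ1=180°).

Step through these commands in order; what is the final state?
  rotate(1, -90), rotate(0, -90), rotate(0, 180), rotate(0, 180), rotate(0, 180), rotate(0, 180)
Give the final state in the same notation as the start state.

t0: joint angles (θ0=180°, θ1=180°)
1. rotate(1, -90) → joint angles (θ0=180°, θ1=90°)
2. rotate(0, -90) → joint angles (θ0=180°, θ1=90°)
3. rotate(0, 180) → joint angles (θ0=0°, θ1=90°)
4. rotate(0, 180) → joint angles (θ0=180°, θ1=90°)
5. rotate(0, 180) → joint angles (θ0=0°, θ1=90°)
6. rotate(0, 180) → joint angles (θ0=180°, θ1=90°)

joint angles (θ0=180°, θ1=90°)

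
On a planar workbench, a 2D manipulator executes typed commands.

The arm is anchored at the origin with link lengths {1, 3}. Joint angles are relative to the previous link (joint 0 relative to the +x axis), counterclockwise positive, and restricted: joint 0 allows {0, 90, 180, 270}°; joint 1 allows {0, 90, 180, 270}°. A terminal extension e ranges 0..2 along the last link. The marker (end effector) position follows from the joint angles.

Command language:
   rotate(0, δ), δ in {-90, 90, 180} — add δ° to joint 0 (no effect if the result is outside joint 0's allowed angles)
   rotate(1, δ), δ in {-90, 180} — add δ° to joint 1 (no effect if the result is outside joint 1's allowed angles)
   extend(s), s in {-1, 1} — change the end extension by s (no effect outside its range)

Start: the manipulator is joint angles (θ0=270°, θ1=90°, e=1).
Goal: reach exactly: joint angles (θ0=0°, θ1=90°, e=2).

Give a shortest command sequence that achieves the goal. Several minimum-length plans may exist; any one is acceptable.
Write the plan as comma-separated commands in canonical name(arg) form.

rotate(0, 90), extend(1)

t0: joint angles (θ0=270°, θ1=90°, e=1)
step 1 (rotate(0, 90)): joint angles (θ0=0°, θ1=90°, e=1)
step 2 (extend(1)): joint angles (θ0=0°, θ1=90°, e=2)
no 1-step plan works, so 2 is optimal.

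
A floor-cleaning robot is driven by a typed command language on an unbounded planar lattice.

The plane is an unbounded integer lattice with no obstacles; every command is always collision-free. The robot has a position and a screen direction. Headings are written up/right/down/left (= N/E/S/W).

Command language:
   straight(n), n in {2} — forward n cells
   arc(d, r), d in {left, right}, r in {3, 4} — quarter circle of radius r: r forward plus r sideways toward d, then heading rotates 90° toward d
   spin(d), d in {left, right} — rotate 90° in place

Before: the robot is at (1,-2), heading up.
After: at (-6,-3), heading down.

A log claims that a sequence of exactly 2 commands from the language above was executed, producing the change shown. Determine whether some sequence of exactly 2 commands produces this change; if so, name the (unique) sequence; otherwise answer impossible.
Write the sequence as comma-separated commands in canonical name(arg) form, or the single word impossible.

key: running arc(left, 4) before arc(left, 3) would end elsewhere — order is forced
from: at (1,-2), heading up
[1] after arc(left, 3): at (-2,1), heading left
[2] after arc(left, 4): at (-6,-3), heading down
no other 2-command option fits: unique.

arc(left, 3), arc(left, 4)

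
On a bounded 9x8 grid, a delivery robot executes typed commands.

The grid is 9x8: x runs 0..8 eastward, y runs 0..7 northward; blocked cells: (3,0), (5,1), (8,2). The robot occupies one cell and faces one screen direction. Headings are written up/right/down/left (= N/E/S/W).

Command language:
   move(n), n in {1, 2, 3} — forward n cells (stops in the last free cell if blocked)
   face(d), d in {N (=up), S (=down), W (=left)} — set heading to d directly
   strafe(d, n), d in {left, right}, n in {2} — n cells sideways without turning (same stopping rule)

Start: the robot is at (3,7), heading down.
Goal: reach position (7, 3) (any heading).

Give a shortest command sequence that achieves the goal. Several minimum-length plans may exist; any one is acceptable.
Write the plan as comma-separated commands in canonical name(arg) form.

move(2), move(2), strafe(left, 2), strafe(left, 2)

initial: at (3,7), heading down
step 1 (move(2)): at (3,5), heading down
step 2 (move(2)): at (3,3), heading down
step 3 (strafe(left, 2)): at (5,3), heading down
step 4 (strafe(left, 2)): at (7,3), heading down
nothing shorter than 4 reaches the goal.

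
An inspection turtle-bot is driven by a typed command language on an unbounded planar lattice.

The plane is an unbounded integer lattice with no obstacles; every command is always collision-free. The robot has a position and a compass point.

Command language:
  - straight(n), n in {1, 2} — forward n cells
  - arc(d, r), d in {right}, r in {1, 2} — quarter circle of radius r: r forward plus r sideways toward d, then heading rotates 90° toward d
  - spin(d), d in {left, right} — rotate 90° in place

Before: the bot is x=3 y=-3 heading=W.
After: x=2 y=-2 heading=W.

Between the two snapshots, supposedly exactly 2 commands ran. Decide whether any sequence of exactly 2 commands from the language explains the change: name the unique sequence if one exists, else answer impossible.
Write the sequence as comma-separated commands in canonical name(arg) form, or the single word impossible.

arc(right, 1), spin(left)

key: still facing W at the end — net rotation zero over 2 steps
t0: x=3 y=-3 heading=W
[1] after arc(right, 1): x=2 y=-2 heading=N
[2] after spin(left): x=2 y=-2 heading=W
no other 2-command option fits: unique.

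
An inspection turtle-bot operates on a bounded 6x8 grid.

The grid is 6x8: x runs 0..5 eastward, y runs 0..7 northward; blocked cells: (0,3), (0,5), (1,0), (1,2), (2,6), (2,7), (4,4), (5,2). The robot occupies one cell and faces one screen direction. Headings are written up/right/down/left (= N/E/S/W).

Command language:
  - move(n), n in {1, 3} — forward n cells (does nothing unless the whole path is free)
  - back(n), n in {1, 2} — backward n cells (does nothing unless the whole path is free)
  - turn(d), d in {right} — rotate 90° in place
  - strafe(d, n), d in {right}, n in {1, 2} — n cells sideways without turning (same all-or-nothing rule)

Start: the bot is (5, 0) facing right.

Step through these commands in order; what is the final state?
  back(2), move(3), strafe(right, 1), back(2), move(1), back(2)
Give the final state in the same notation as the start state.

t0: (5, 0) facing right
[1] after back(2): (3, 0) facing right
[2] after move(3): (3, 0) facing right
[3] after strafe(right, 1): (3, 0) facing right
[4] after back(2): (3, 0) facing right
[5] after move(1): (4, 0) facing right
[6] after back(2): (2, 0) facing right

(2, 0) facing right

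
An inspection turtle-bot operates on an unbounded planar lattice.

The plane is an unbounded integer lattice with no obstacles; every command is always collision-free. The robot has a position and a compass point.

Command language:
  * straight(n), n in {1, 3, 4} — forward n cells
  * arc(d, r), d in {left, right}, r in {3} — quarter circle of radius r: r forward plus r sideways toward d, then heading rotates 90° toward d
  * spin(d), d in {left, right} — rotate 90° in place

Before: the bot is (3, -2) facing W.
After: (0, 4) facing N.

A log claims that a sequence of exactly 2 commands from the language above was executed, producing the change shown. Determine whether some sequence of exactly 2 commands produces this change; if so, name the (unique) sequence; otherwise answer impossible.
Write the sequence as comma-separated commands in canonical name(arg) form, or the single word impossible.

key: order matters: swapping arc(right, 3) and straight(3) lands elsewhere
t0: (3, -2) facing W
1. arc(right, 3) → (0, 1) facing N
2. straight(3) → (0, 4) facing N
uniquely the one of 49 2-step routes that fits.

arc(right, 3), straight(3)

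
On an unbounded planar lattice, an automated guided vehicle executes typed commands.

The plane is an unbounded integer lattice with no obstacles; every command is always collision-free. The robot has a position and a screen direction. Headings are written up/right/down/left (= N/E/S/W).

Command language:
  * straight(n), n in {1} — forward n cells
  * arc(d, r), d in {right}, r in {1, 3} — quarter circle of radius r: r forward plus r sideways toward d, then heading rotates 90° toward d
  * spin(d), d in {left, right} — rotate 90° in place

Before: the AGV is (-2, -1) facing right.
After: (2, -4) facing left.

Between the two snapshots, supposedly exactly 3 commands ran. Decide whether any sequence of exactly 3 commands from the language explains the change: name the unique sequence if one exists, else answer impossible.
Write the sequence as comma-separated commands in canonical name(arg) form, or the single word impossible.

straight(1), arc(right, 3), spin(right)

key: running spin(right) before straight(1) would end elsewhere — order is forced
from: (-2, -1) facing right
1. straight(1) → (-1, -1) facing right
2. arc(right, 3) → (2, -4) facing down
3. spin(right) → (2, -4) facing left
uniquely the one of 125 3-step routes that fits.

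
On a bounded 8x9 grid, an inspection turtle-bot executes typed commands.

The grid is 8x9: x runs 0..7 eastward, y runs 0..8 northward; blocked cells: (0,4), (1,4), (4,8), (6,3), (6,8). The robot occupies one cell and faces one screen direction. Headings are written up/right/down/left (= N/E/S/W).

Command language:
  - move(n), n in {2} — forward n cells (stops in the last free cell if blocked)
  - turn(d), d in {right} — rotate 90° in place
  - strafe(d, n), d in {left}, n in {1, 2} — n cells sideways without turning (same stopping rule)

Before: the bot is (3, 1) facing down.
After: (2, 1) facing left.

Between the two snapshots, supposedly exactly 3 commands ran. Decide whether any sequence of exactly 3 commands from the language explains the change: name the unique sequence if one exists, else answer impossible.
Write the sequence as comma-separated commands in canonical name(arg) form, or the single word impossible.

key: running move(2) before strafe(left, 1) would end elsewhere — order is forced
from: (3, 1) facing down
t=1 strafe(left, 1) ⇒ (4, 1) facing down
t=2 turn(right) ⇒ (4, 1) facing left
t=3 move(2) ⇒ (2, 1) facing left
all 64 alternatives checked — unique.

strafe(left, 1), turn(right), move(2)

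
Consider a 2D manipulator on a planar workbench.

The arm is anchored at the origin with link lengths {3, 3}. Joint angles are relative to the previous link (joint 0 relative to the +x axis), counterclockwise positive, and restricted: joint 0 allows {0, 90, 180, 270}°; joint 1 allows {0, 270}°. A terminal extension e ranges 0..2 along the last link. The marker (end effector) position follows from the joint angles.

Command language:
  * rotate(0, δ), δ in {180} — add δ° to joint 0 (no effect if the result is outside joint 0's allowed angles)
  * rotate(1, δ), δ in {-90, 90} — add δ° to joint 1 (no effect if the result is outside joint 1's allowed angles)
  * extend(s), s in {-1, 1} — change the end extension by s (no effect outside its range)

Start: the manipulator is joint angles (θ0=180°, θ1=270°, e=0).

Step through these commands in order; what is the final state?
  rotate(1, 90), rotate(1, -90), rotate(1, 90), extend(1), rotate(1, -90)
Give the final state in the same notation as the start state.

joint angles (θ0=180°, θ1=270°, e=1)

t0: joint angles (θ0=180°, θ1=270°, e=0)
[1] after rotate(1, 90): joint angles (θ0=180°, θ1=0°, e=0)
[2] after rotate(1, -90): joint angles (θ0=180°, θ1=270°, e=0)
[3] after rotate(1, 90): joint angles (θ0=180°, θ1=0°, e=0)
[4] after extend(1): joint angles (θ0=180°, θ1=0°, e=1)
[5] after rotate(1, -90): joint angles (θ0=180°, θ1=270°, e=1)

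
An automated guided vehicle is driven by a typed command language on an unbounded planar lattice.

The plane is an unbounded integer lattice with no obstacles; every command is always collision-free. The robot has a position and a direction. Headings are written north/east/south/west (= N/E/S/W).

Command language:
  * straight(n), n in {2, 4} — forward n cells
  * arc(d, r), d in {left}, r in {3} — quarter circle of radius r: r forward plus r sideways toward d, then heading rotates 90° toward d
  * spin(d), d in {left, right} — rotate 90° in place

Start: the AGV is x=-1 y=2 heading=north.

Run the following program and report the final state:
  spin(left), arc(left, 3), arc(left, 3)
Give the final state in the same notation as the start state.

x=-1 y=-4 heading=east

t0: x=-1 y=2 heading=north
[1] after spin(left): x=-1 y=2 heading=west
[2] after arc(left, 3): x=-4 y=-1 heading=south
[3] after arc(left, 3): x=-1 y=-4 heading=east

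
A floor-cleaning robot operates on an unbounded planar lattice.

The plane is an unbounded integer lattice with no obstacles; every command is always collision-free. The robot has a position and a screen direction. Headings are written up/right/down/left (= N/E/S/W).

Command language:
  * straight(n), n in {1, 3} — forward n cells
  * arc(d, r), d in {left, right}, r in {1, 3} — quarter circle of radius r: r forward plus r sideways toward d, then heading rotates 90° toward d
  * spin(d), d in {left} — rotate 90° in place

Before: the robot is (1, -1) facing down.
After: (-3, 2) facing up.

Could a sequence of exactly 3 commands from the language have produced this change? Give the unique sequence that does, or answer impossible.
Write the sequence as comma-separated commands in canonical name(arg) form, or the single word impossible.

key: cell and facing (now N) both changed — the 3 commands mix motion and turning
t0: (1, -1) facing down
t=1 arc(right, 1) ⇒ (0, -2) facing left
t=2 arc(right, 3) ⇒ (-3, 1) facing up
t=3 straight(1) ⇒ (-3, 2) facing up
no other 3-command option fits: unique.

arc(right, 1), arc(right, 3), straight(1)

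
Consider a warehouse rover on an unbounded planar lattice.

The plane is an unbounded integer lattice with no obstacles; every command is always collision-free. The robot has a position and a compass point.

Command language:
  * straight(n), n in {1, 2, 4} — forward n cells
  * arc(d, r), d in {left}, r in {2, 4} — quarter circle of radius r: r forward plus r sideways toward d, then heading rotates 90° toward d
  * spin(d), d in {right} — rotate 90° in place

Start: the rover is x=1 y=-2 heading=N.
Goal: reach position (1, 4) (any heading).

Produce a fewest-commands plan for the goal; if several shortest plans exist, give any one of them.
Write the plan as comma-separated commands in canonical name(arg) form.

straight(2), straight(4)

from: x=1 y=-2 heading=N
t=1 straight(2) ⇒ x=1 y=0 heading=N
t=2 straight(4) ⇒ x=1 y=4 heading=N
nothing shorter than 2 reaches the goal.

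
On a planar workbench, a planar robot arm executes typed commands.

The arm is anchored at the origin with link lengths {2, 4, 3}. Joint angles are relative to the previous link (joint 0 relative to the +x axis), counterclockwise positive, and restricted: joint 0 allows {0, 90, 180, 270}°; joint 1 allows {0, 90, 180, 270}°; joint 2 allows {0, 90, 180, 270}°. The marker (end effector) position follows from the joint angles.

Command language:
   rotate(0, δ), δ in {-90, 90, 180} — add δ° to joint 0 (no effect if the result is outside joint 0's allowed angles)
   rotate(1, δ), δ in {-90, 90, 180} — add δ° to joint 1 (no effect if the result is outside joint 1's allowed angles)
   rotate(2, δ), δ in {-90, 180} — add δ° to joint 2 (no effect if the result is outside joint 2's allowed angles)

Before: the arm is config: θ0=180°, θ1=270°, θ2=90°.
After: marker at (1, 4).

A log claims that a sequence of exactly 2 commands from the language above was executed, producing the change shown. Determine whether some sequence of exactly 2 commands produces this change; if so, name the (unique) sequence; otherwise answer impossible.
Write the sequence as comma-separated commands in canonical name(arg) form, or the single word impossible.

rotate(2, -90), rotate(2, -90)

start: config: θ0=180°, θ1=270°, θ2=90°
[1] after rotate(2, -90): config: θ0=180°, θ1=270°, θ2=0°
[2] after rotate(2, -90): config: θ0=180°, θ1=270°, θ2=270°
no rival 2-sequence matches.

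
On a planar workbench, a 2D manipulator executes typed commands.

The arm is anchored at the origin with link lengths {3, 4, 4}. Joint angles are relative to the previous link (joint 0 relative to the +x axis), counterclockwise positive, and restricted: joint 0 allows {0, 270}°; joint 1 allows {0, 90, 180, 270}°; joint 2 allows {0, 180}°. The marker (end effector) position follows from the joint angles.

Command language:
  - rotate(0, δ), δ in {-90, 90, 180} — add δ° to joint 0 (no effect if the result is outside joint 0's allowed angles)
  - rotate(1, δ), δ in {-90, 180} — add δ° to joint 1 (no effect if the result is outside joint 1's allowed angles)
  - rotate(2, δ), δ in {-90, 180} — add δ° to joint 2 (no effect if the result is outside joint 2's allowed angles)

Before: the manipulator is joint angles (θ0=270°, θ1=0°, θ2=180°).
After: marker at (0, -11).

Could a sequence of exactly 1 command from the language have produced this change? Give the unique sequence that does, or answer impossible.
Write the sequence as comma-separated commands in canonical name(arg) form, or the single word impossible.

t0: joint angles (θ0=270°, θ1=0°, θ2=180°)
t=1 rotate(2, 180) ⇒ joint angles (θ0=270°, θ1=0°, θ2=0°)
no rival 1-sequence matches.

rotate(2, 180)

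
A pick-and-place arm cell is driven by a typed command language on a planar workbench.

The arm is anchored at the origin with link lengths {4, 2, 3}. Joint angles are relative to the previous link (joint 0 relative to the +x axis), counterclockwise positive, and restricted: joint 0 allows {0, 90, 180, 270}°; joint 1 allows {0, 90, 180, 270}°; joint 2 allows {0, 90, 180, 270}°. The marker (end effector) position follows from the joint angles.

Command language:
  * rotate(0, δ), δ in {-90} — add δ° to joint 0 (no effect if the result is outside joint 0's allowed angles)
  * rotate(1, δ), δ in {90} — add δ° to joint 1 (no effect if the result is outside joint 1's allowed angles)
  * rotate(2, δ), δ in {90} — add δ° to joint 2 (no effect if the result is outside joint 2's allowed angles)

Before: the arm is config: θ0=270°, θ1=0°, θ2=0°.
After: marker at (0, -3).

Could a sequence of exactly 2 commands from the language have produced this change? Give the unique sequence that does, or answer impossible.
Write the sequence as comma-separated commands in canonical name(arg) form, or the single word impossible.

rotate(2, 90), rotate(2, 90)

initial: config: θ0=270°, θ1=0°, θ2=0°
t=1 rotate(2, 90) ⇒ config: θ0=270°, θ1=0°, θ2=90°
t=2 rotate(2, 90) ⇒ config: θ0=270°, θ1=0°, θ2=180°
no other 2-command option fits: unique.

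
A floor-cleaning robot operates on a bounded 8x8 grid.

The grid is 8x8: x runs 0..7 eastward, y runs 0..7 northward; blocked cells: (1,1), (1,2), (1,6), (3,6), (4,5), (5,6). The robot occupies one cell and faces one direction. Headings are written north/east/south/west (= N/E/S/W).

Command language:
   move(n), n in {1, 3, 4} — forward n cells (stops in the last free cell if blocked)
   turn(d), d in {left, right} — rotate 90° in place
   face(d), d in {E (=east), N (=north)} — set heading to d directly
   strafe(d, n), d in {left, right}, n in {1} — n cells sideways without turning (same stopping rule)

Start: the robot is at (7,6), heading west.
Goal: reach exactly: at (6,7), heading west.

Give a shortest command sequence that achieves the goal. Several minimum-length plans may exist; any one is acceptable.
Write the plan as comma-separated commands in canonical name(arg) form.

from: at (7,6), heading west
step 1 (move(1)): at (6,6), heading west
step 2 (strafe(right, 1)): at (6,7), heading west
minimal: 2 command(s), checked below 2.

move(1), strafe(right, 1)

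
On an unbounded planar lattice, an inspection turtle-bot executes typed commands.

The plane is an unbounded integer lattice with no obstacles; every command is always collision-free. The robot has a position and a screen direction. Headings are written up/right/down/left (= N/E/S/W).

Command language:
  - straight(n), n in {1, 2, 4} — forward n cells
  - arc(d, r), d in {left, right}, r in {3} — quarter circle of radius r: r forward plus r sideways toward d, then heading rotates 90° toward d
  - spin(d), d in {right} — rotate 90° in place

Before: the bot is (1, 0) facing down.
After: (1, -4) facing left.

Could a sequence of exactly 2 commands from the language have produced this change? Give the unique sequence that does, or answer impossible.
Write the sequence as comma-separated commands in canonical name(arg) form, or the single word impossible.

key: running spin(right) before straight(4) would end elsewhere — order is forced
initial: (1, 0) facing down
1. straight(4) → (1, -4) facing down
2. spin(right) → (1, -4) facing left
all 36 alternatives checked — unique.

straight(4), spin(right)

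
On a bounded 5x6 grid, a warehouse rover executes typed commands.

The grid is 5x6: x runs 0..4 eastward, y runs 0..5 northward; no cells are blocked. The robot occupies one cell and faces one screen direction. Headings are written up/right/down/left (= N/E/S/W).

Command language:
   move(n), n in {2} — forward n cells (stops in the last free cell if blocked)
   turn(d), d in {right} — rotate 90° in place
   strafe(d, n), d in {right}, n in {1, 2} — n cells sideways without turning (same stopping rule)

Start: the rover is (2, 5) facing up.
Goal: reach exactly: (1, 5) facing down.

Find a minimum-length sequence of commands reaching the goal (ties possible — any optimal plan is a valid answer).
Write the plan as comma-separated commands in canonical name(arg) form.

begin: (2, 5) facing up
t=1 turn(right) ⇒ (2, 5) facing right
t=2 turn(right) ⇒ (2, 5) facing down
t=3 strafe(right, 1) ⇒ (1, 5) facing down
nothing shorter than 3 reaches the goal.

turn(right), turn(right), strafe(right, 1)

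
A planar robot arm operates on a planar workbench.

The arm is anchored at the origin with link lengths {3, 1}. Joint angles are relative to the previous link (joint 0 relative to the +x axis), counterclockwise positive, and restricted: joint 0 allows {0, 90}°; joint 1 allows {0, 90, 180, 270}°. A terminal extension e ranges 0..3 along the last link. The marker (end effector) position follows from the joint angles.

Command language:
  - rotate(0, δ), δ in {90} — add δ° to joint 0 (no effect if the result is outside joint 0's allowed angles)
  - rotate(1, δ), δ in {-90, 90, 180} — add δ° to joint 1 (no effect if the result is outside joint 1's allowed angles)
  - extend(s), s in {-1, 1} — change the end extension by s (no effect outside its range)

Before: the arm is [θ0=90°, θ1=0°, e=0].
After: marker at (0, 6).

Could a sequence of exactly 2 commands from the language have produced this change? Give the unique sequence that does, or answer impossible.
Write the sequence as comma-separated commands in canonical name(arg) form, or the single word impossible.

extend(1), extend(1)

from: [θ0=90°, θ1=0°, e=0]
[1] after extend(1): [θ0=90°, θ1=0°, e=1]
[2] after extend(1): [θ0=90°, θ1=0°, e=2]
no other 2-command option fits: unique.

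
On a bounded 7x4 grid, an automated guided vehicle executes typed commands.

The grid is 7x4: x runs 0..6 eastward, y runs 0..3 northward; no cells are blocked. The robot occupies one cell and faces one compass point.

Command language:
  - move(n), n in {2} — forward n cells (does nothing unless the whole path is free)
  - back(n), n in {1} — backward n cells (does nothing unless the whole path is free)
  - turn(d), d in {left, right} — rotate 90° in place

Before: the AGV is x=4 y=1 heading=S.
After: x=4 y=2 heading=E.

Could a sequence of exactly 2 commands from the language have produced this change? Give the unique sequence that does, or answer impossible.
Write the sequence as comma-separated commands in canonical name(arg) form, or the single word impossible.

back(1), turn(left)

key: cell and facing (now E) both changed — the 2 commands mix motion and turning
begin: x=4 y=1 heading=S
step 1 (back(1)): x=4 y=2 heading=S
step 2 (turn(left)): x=4 y=2 heading=E
all 16 alternatives checked — unique.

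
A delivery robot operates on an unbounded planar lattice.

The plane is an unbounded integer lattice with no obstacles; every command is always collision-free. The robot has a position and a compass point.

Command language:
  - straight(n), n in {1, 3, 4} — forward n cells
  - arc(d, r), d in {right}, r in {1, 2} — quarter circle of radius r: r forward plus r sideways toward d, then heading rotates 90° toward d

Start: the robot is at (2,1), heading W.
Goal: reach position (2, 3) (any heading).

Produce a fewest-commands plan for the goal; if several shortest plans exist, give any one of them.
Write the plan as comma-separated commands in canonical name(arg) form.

arc(right, 1), arc(right, 1)

t0: at (2,1), heading W
1. arc(right, 1) → at (1,2), heading N
2. arc(right, 1) → at (2,3), heading E
shorter routes all fall short; 2 is best.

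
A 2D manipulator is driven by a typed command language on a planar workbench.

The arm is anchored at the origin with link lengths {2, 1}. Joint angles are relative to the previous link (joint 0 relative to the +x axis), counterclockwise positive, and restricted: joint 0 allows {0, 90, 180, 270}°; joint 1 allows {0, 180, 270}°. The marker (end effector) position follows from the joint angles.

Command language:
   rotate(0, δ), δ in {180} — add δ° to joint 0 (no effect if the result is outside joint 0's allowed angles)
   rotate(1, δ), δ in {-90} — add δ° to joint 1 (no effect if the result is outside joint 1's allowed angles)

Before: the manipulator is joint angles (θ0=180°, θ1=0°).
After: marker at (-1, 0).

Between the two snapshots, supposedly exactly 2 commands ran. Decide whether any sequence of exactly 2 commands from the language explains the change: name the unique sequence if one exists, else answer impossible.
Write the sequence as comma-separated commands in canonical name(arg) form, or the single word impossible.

begin: joint angles (θ0=180°, θ1=0°)
[1] after rotate(1, -90): joint angles (θ0=180°, θ1=270°)
[2] after rotate(1, -90): joint angles (θ0=180°, θ1=180°)
all 4 alternatives checked — unique.

rotate(1, -90), rotate(1, -90)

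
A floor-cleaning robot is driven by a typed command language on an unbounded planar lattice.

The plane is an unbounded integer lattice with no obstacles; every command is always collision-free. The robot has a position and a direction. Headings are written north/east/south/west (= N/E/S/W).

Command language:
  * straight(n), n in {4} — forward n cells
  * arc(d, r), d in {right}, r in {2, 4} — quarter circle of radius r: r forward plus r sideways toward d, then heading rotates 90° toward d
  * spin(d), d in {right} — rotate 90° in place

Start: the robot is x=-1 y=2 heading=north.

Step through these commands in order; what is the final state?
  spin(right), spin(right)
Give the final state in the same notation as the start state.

x=-1 y=2 heading=south

begin: x=-1 y=2 heading=north
1. spin(right) → x=-1 y=2 heading=east
2. spin(right) → x=-1 y=2 heading=south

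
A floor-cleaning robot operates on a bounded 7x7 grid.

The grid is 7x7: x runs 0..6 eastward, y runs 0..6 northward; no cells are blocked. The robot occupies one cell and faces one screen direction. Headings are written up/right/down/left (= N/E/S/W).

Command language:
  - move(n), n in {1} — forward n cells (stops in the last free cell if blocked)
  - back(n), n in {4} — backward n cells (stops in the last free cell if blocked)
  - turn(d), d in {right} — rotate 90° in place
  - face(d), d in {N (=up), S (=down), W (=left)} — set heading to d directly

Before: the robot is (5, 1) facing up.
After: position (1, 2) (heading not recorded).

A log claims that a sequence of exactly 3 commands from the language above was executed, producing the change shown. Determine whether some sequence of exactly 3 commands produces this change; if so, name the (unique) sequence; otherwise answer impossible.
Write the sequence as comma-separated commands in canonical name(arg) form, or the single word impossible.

key: running back(4) before move(1) would end elsewhere — order is forced
from: (5, 1) facing up
1. move(1) → (5, 2) facing up
2. turn(right) → (5, 2) facing right
3. back(4) → (1, 2) facing right
uniquely the one of 216 3-step routes that fits.

move(1), turn(right), back(4)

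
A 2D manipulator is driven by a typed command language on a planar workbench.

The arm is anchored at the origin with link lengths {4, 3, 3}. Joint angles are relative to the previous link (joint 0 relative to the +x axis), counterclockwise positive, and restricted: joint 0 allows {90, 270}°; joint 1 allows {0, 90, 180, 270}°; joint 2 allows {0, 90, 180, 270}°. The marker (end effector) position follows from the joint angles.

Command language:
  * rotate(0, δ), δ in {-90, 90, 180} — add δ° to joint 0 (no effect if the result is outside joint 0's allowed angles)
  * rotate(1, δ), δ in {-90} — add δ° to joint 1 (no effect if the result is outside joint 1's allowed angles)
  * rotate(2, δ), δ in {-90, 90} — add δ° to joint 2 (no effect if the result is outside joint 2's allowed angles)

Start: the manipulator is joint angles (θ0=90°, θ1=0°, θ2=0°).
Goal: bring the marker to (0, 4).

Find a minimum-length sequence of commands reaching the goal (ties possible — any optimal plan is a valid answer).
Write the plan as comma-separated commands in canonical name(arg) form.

rotate(2, -90), rotate(2, -90)

begin: joint angles (θ0=90°, θ1=0°, θ2=0°)
[1] after rotate(2, -90): joint angles (θ0=90°, θ1=0°, θ2=270°)
[2] after rotate(2, -90): joint angles (θ0=90°, θ1=0°, θ2=180°)
shorter routes all fall short; 2 is best.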